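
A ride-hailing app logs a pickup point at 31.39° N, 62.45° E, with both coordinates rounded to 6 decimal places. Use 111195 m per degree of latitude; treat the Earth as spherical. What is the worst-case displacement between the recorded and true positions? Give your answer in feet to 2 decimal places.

Rounding to 6 decimal places leaves each coordinate within ±5e-07° of the true value.
North–south component: 5e-07° × 111195 = 0.0555975 m.
East–west component at 31.39°: 5e-07° × 111195 × cos 31.39° ≈ 5e-07 × 94920.7 ≈ 0.0474603 m.
Worst case both components are at the extreme and orthogonal: √(0.0555975² + 0.0474603²) ≈ 0.0730997 m.
In feet: 0.0730997 m ÷ 0.3048 ≈ 0.23983 ft.

0.24 feet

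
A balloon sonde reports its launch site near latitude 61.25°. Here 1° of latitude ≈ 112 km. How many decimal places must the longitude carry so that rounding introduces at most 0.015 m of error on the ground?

7 decimal places

At 61.25° one degree of longitude covers 112000 × cos 61.25° ≈ 112000 × 0.4810 ≈ 53870.7 m.
N decimal places → at most half a unit in the last place, 0.5 × 10⁻ᴺ° = 53870.7/2 × 10⁻ᴺ m.
Setting 26935.4 × 10⁻ᴺ ≤ 0.015 gives 10ᴺ ≥ 1.796e+06, i.e. N ≥ 6.25.
N = 6 would give 0.0269 m (too coarse); N = 7 gives 0.00269 m ≤ 0.015 m.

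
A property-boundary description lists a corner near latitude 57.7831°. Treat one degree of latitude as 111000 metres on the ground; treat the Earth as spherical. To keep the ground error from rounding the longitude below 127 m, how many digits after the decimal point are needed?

3

At 57.7831° one degree of longitude covers 111000 × cos 57.7831° ≈ 111000 × 0.5331 ≈ 59177 m.
With N decimal places the half-ulp bound is 0.5·10⁻ᴺ°, or 0.5·10⁻ᴺ × 59177 m on the ground.
Need 0.5 × 59177 × 10⁻ᴺ ≤ 127 → 10⁻ᴺ ≤ 4.292e-03, so N ≥ 2.37.
At 2 places the error can reach 296 m, but 3 places keeps it to 29.6 m.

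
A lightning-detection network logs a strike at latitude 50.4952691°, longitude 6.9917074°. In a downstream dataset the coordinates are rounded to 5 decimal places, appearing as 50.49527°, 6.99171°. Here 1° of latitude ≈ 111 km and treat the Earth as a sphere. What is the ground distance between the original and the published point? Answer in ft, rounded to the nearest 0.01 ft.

0.69 ft

Δlat = 50.4952691 − 50.49527 = -0.0000009°; Δlon = 6.9917074 − 6.99171 = -0.0000026°.
N–S: -0.0000009° × 111000 m/° = -0.0999 m.
E–W at 50.4953°: -0.0000026° × 111000 × cos 50.4953° = -0.0000026 × 111000 × 0.6361 ≈ -0.183591 m.
Hypotenuse of the two orthogonal shifts: √(0.0999² + 0.183591²) = 0.209011 m.
Converting: 0.209011 m × 3.2808 ft/m ≈ 0.68573 ft.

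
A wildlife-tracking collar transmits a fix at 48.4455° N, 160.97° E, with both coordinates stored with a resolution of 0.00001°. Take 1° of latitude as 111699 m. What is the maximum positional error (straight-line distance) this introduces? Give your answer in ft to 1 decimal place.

With a 0.00001° grid the true value lies within half a step, ±0.00001°/2 = ±5e-06°, of the stored one.
North–south component: 5e-06° × 111699 = 0.558495 m.
East–west component at 48.4455°: 5e-06° × 111699 × cos 48.4455° ≈ 5e-06 × 74093.5 ≈ 0.370468 m.
Worst case both components are at the extreme and orthogonal: √(0.558495² + 0.370468²) ≈ 0.670196 m.
In feet: 0.670196 m ÷ 0.3048 ≈ 2.1988 ft.

2.2 ft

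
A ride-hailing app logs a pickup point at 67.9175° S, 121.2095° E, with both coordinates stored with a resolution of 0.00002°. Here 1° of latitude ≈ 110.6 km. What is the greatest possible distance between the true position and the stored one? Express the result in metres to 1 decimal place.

1.2 metres

With a 0.00002° grid the true value lies within half a step, ±0.00002°/2 = ±1e-05°, of the stored one.
Latitude error → 1e-05 × 110600 = 1.106 m along the meridian.
East–west component at 67.9175°: 1e-05° × 110600 × cos 67.9175° ≈ 1e-05 × 41579.1 ≈ 0.415791 m.
Combining orthogonally: (1.106² + 0.415791²)^½ ≈ 1.18157 m.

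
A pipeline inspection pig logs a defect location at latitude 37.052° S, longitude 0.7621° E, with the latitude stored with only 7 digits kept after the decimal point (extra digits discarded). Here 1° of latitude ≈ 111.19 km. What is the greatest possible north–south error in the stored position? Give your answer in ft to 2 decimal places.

Truncating at 7 decimal places can drop up to a full unit in the last place, so the latitude may be off by as much as 1e-07°.
Along the meridian that is 1e-07° × 111190 m/° = 0.011119 m.
Converting: 0.011119 m × 3.2808 ft/m ≈ 0.03648 ft.

0.04 ft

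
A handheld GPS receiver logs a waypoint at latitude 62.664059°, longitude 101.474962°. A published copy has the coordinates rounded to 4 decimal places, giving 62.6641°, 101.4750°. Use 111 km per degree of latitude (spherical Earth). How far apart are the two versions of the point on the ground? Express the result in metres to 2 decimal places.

4.95 metres

Δlat = 62.664059 − 62.6641 = -0.000041°; Δlon = 101.474962 − 101.4750 = -0.000038°.
North–south shift: -0.000041 × 111000 = -4.551 m.
East–west at this latitude: -0.000038° × 111000 × cos 62.6641° ≈ -0.000038 × 50971.9 = -1.93693 m.
Combined displacement = (4.551² + 1.93693²)^½ ≈ 4.94604 m.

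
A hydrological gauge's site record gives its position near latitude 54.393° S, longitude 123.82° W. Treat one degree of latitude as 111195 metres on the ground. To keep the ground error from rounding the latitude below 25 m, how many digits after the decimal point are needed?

One degree of latitude covers 111195 m.
Rounding to N decimal places gives at most 0.5 × 10⁻ᴺ degrees of error, i.e. 0.5 × 10⁻ᴺ × 111195 m.
Need 0.5 × 111195 × 10⁻ᴺ ≤ 25 → 10⁻ᴺ ≤ 4.497e-04, so N ≥ 3.35.
At 3 places the error can reach 55.6 m, but 4 places keeps it to 5.56 m.

4 decimal places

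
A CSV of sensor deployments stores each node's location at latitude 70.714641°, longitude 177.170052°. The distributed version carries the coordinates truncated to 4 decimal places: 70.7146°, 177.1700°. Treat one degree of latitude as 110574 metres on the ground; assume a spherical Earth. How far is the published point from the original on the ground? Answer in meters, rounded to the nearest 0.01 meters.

4.92 meters

Δlat = 70.714641 − 70.7146 = +0.000041°; Δlon = 177.170052 − 177.1700 = +0.000052°.
North–south shift: 0.000041 × 110574 = 4.53353 m.
East–west at this latitude: 0.000052° × 110574 × cos 70.7146° ≈ 0.000052 × 36519.7 = 1.89902 m.
Distance: √(4.53353² + 1.89902²) ≈ 4.9152 m.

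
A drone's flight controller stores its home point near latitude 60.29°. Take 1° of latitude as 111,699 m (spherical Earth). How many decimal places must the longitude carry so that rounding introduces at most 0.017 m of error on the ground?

7

At 60.29° one degree of longitude covers 111699 × cos 60.29° ≈ 111699 × 0.4956 ≈ 55359.2 m.
With N decimal places the half-ulp bound is 0.5·10⁻ᴺ°, or 0.5·10⁻ᴺ × 55359.2 m on the ground.
Need 0.5 × 55359.2 × 10⁻ᴺ ≤ 0.017 → 10⁻ᴺ ≤ 6.142e-07, so N ≥ 6.21.
N = 6 would give 0.0277 m (too coarse); N = 7 gives 0.00277 m ≤ 0.017 m.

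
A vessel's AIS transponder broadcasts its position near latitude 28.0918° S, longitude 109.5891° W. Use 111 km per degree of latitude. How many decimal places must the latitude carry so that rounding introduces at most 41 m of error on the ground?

4 decimal places

One degree of latitude covers 111000 m.
N decimal places → at most half a unit in the last place, 0.5 × 10⁻ᴺ° = 111000/2 × 10⁻ᴺ m.
Setting 55500 × 10⁻ᴺ ≤ 41 gives 10ᴺ ≥ 1354, i.e. N ≥ 3.13.
N = 3 would give 55.5 m (too coarse); N = 4 gives 5.55 m ≤ 41 m.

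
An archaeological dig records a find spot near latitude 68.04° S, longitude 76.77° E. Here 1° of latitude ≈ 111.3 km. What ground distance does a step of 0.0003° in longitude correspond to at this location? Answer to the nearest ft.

At 68.04° a degree of longitude is 111300 × cos 68.04° ≈ 41621.7 m, so 0.0003° corresponds to 12.4865 m.
In feet: 12.4865 m ÷ 0.3048 ≈ 40.966 ft.

41 ft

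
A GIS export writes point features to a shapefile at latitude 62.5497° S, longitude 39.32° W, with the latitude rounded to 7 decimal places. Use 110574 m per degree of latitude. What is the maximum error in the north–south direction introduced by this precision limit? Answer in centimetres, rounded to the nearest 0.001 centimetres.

0.553 centimetres

Rounding to 7 decimal places leaves the latitude within ±5e-08° of the true value.
North–south distance: 5e-08° × 110574 m/° = 0.0055287 m.
That is 0.0055287 m = 0.55287 cm.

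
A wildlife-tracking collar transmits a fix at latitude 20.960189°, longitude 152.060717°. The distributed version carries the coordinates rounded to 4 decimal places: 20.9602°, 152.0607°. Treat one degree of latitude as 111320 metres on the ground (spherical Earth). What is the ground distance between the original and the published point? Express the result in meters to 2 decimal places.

Δlat = 20.960189 − 20.9602 = -0.000011°; Δlon = 152.060717 − 152.0607 = +0.000017°.
N–S: -0.000011° × 111320 m/° = -1.22452 m.
East–west at this latitude: 0.000017° × 111320 × cos 20.9602° ≈ 0.000017 × 103954 = 1.76722 m.
Distance: √(1.22452² + 1.76722²) ≈ 2.15 m.

2.15 meters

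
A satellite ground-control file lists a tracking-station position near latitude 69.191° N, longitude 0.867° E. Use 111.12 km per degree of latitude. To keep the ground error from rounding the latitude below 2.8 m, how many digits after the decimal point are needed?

5 decimal places

One degree of latitude covers 111120 m.
N decimal places → at most half a unit in the last place, 0.5 × 10⁻ᴺ° = 111120/2 × 10⁻ᴺ m.
Need 0.5 × 111120 × 10⁻ᴺ ≤ 2.8 → 10⁻ᴺ ≤ 5.040e-05, so N ≥ 4.30.
At 4 places the error can reach 5.56 m, but 5 places keeps it to 0.556 m.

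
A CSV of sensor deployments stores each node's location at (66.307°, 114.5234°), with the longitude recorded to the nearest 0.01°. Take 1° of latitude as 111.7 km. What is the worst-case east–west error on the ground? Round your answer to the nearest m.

224 m

Rounding to 2 decimal places leaves the longitude within ±0.005° of the true value.
One degree of longitude at 66.307° is 111700 × cos 66.307° ≈ 111700 × 0.4018 = 44885.1 m.
So at most 0.005° × 44885.1 ≈ 224.425 m east–west.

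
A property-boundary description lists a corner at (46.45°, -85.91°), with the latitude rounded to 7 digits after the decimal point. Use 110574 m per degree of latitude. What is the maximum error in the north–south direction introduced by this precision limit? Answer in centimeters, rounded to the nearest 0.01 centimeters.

0.55 centimeters

Rounding to 7 decimal places leaves the latitude within ±5e-08° of the true value.
So the N–S error is at most 5e-08 × 110574 = 0.0055287 m.
That is 0.0055287 m = 0.55287 cm.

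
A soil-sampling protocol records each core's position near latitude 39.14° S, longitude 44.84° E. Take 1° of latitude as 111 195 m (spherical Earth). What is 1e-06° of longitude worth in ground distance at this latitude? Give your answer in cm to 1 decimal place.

One degree of longitude here spans 111195 × cos 39.14° = 111195 × 0.7756 ≈ 86243.5 m; 1e-06° of that is 0.0862435 m.
That is 0.0862435 m = 8.6244 cm.

8.6 cm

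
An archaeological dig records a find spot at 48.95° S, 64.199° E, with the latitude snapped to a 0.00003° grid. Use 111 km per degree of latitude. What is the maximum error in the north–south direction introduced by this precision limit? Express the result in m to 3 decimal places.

With a 0.00003° grid the true value lies within half a step, ±0.00003°/2 = ±1.5e-05°, of the stored one.
North–south distance: 1.5e-05° × 111000 m/° = 1.665 m.

1.665 m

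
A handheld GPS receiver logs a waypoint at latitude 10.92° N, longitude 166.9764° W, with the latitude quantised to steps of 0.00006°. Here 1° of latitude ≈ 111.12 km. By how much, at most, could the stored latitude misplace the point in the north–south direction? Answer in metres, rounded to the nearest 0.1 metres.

3.3 metres

With a 0.00006° grid the true value lies within half a step, ±0.00006°/2 = ±3e-05°, of the stored one.
Along the meridian that is 3e-05° × 111120 m/° = 3.3336 m.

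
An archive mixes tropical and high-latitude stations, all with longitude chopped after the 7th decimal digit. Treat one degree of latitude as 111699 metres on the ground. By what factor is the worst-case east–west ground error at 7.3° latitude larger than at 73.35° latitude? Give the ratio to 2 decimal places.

Truncating at 7 decimal places can drop up to a full unit in the last place, so the longitude may be off by as much as 1e-07°.
Error at 7.3° = 1e-07° × 111699 × cos 7.3° ≈ 0.01117 × 0.9919 = 0.011079 m.
Error at 73.35° = 1e-07° × 111699 × cos 73.35° ≈ 0.01117 × 0.2865 = 0.0032005 m.
The ratio reduces to cos 7.3° / cos 73.35° = 0.9919/0.2865 ≈ 3.4618.

3.46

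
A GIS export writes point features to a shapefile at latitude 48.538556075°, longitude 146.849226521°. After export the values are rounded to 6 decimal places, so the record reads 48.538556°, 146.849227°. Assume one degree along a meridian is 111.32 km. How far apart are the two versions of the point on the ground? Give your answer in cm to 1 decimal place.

Δlat = 48.538556075 − 48.538556 = +0.000000075°; Δlon = 146.849226521 − 146.849227 = -0.000000479°.
N–S: 0.000000075° × 111320 m/° = 0.008349 m.
East–west at this latitude: -0.000000479° × 111320 × cos 48.5386° ≈ -0.000000479 × 73706.7 = -0.0353055 m.
Hypotenuse of the two orthogonal shifts: √(0.008349² + 0.0353055²) = 0.0362793 m.
That is 0.0362793 m = 3.6279 cm.

3.6 cm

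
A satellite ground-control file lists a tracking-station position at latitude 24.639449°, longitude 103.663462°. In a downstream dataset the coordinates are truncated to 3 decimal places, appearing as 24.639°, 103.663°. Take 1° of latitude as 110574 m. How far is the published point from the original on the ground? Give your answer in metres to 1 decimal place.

68.0 metres

Δlat = 24.639449 − 24.639 = +0.000449°; Δlon = 103.663462 − 103.663 = +0.000462°.
N–S: 0.000449° × 110574 m/° = 49.6477 m.
East–west at this latitude: 0.000462° × 110574 × cos 24.639° ≈ 0.000462 × 100507 = 46.434 m.
Distance: √(49.6477² + 46.434²) ≈ 67.978 m.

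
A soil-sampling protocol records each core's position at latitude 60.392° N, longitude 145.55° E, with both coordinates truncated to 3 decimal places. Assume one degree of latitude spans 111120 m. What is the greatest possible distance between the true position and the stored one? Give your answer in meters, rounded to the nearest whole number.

124 meters

Truncating at 3 decimal places can drop up to a full unit in the last place, so each coordinate may be off by as much as 0.001°.
North–south component: 0.001° × 111120 = 111.12 m.
E–W at 60.392°: 0.001° × 111120 × cos 60.392° = 0.001 × 111120 × 0.4941 ≈ 54.9003 m.
Combining orthogonally: (111.12² + 54.9003²)^½ ≈ 123.942 m.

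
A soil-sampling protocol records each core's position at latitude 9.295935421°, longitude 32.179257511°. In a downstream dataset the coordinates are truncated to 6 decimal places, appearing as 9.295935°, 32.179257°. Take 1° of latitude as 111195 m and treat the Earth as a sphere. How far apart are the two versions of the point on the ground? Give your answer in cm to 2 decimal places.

7.30 cm

Δlat = 9.295935421 − 9.295935 = +0.000000421°; Δlon = 32.179257511 − 32.179257 = +0.000000511°.
North–south shift: 0.000000421 × 111195 = 0.0468131 m.
East–west at this latitude: 0.000000511° × 111195 × cos 9.29594° ≈ 0.000000511 × 109735 = 0.0560744 m.
Hypotenuse of the two orthogonal shifts: √(0.0468131² + 0.0560744²) = 0.0730466 m.
That is 0.0730466 m = 7.3047 cm.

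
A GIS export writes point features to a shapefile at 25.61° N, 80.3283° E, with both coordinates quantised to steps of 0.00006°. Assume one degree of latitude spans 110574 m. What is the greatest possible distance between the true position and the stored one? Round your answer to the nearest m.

With a 0.00006° grid the true value lies within half a step, ±0.00006°/2 = ±3e-05°, of the stored one.
N–S: 3e-05° × 110574 m/° = 3.31722 m.
Longitude error → 3e-05 × 110574 × cos 25.61° = 3e-05 × 110574 × 0.9018 ≈ 2.99133 m.
Combining orthogonally: (3.31722² + 2.99133²)^½ ≈ 4.46676 m.

4 m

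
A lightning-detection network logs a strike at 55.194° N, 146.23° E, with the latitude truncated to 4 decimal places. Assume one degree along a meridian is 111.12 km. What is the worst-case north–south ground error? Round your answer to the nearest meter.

11 meters

Truncating at 4 decimal places can drop up to a full unit in the last place, so the latitude may be off by as much as 0.0001°.
Along the meridian that is 0.0001° × 111120 m/° = 11.112 m.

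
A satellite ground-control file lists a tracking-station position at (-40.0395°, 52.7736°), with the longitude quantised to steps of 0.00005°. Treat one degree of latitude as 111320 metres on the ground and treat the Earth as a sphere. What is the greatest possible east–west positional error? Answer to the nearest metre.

2 metres

With a 0.00005° grid the true value lies within half a step, ±0.00005°/2 = ±2.5e-05°, of the stored one.
Parallels shrink by cos φ, so at 40.0395° a degree of longitude is 111320 × 0.7656 ≈ 85226.7 m.
So at most 2.5e-05° × 85226.7 ≈ 2.13067 m east–west.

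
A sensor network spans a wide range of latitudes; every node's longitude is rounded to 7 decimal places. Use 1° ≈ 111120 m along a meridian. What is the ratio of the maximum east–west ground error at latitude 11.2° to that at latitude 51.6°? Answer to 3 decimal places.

Rounding to 7 decimal places leaves the longitude within ±5e-08° of the true value.
Error at 11.2° = 5e-08° × 111120 × cos 11.2° ≈ 0.005556 × 0.9810 = 0.0054502 m.
At 51.6°: 5e-08° × 111120 × cos 51.6° = 5e-08 × 111120 × 0.6211 ≈ 0.0034511 m.
Ratio: 0.0054502 / 0.0034511 = cos 11.2° / cos 51.6° ≈ 1.5793.

1.579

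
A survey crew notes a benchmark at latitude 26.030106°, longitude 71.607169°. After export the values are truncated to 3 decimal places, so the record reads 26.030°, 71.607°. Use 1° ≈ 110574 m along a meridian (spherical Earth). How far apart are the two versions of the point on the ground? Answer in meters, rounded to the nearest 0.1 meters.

Δlat = 26.030106 − 26.030 = +0.000106°; Δlon = 71.607169 − 71.607 = +0.000169°.
North–south shift: 0.000106 × 110574 = 11.7208 m.
East–west at this latitude: 0.000169° × 110574 × cos 26.03° ≈ 0.000169 × 99357.9 = 16.7915 m.
Combined displacement = (11.7208² + 16.7915²)^½ ≈ 20.4776 m.

20.5 meters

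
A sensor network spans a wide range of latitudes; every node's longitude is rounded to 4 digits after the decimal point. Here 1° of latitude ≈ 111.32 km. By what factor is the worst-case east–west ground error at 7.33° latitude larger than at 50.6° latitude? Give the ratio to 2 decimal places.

1.56

Rounding to 4 decimal places leaves the longitude within ±5e-05° of the true value.
Error at 7.33° = 5e-05° × 111320 × cos 7.33° ≈ 5.566 × 0.9918 = 5.5205 m.
Error at 50.6° = 5e-05° × 111320 × cos 50.6° ≈ 5.566 × 0.6347 = 3.5329 m.
The ratio reduces to cos 7.33° / cos 50.6° = 0.9918/0.6347 ≈ 1.5626.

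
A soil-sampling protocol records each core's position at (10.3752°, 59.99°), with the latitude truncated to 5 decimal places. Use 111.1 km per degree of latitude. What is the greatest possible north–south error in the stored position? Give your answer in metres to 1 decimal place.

1.1 metres

Truncating at 5 decimal places can drop up to a full unit in the last place, so the latitude may be off by as much as 1e-05°.
So the N–S error is at most 1e-05 × 111100 = 1.111 m.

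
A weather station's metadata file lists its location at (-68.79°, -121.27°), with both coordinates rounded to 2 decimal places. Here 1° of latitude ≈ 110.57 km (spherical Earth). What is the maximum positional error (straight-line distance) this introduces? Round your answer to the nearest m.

Rounding to 2 decimal places leaves each coordinate within ±0.005° of the true value.
North–south component: 0.005° × 110570 = 552.85 m.
East–west component at 68.79°: 0.005° × 110570 × cos 68.79° ≈ 0.005 × 40002.8 ≈ 200.014 m.
Combining orthogonally: (552.85² + 200.014²)^½ ≈ 587.919 m.

588 m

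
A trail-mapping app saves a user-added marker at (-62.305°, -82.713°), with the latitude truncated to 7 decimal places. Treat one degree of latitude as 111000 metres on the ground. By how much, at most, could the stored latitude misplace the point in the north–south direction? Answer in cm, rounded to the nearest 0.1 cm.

Truncating at 7 decimal places can drop up to a full unit in the last place, so the latitude may be off by as much as 1e-07°.
So the N–S error is at most 1e-07 × 111000 = 0.0111 m.
That is 0.0111 m = 1.11 cm.

1.1 cm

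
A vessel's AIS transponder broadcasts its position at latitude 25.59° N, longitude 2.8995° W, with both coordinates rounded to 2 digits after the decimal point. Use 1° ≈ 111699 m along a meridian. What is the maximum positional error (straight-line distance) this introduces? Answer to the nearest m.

752 m

Rounding to 2 decimal places leaves each coordinate within ±0.005° of the true value.
North–south component: 0.005° × 111699 = 558.495 m.
E–W at 25.59°: 0.005° × 111699 × cos 25.59° = 0.005 × 111699 × 0.9019 ≈ 503.711 m.
Worst case both components are at the extreme and orthogonal: √(558.495² + 503.711²) ≈ 752.091 m.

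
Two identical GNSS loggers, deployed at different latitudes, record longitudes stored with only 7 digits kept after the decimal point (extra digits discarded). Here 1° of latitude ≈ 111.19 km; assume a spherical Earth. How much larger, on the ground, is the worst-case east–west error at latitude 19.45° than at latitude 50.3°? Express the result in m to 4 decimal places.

Truncating at 7 decimal places can drop up to a full unit in the last place, so the longitude may be off by as much as 1e-07°.
Error at 19.45° = 1e-07° × 111190 × cos 19.45° ≈ 0.011119 × 0.9429 = 0.010484 m.
At 50.3°: 1e-07° × 111190 × cos 50.3° = 1e-07 × 111190 × 0.6388 ≈ 0.0071025 m.
Difference: 0.010484 − 0.0071025 = 0.003382 m.

0.0034 m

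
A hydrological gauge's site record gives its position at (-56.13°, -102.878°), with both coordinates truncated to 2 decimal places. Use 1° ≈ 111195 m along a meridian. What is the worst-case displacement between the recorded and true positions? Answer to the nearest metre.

Truncating at 2 decimal places can drop up to a full unit in the last place, so each coordinate may be off by as much as 0.01°.
Latitude error → 0.01 × 111195 = 1111.95 m along the meridian.
East–west component at 56.13°: 0.01° × 111195 × cos 56.13° ≈ 0.01 × 61970.1 ≈ 619.701 m.
Combining orthogonally: (1111.95² + 619.701²)^½ ≈ 1272.97 m.

1273 metres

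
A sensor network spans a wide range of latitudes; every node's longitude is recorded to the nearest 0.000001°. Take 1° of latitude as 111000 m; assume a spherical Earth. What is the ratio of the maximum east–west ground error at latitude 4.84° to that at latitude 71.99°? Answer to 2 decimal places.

3.22

Rounding to 6 decimal places leaves the longitude within ±5e-07° of the true value.
At 4.84°: 5e-07° × 111000 × cos 4.84° = 5e-07 × 111000 × 0.9964 ≈ 0.055302 m.
Error at 71.99° = 5e-07° × 111000 × cos 71.99° ≈ 0.0555 × 0.3092 = 0.01716 m.
The ratio reduces to cos 4.84° / cos 71.99° = 0.9964/0.3092 ≈ 3.2228.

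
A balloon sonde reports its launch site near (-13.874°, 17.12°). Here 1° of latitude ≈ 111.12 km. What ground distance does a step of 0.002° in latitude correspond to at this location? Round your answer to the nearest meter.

Along a meridian 0.002° is 0.002 × 111120 = 222.24 m.

222 meters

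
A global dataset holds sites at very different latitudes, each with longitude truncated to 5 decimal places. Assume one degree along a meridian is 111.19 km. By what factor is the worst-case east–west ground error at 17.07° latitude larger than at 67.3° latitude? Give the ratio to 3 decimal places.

Truncating at 5 decimal places can drop up to a full unit in the last place, so the longitude may be off by as much as 1e-05°.
Error at 17.07° = 1e-05° × 111190 × cos 17.07° ≈ 1.1119 × 0.9559 = 1.0629 m.
Error at 67.3° = 1e-05° × 111190 × cos 67.3° ≈ 1.1119 × 0.3859 = 0.42909 m.
The ratio reduces to cos 17.07° / cos 67.3° = 0.9559/0.3859 ≈ 2.4771.

2.477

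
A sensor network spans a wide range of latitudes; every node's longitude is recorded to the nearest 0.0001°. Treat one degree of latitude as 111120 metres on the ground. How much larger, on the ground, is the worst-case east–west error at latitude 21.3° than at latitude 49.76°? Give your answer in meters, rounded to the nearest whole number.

Rounding to 4 decimal places leaves the longitude within ±5e-05° of the true value.
Error at 21.3° = 5e-05° × 111120 × cos 21.3° ≈ 5.556 × 0.9317 = 5.1765 m.
At 49.76°: 5e-05° × 111120 × cos 49.76° = 5e-05 × 111120 × 0.6460 ≈ 3.5891 m.
So the lower-latitude error exceeds the higher by 5.1765 − 3.5891 = 1.5874 m.

2 meters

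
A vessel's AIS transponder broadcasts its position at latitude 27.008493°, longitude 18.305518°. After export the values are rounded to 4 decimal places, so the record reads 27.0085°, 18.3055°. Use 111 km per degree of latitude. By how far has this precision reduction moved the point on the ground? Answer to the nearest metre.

2 metres

Δlat = 27.008493 − 27.0085 = -0.000007°; Δlon = 18.305518 − 18.3055 = +0.000018°.
North–south shift: -0.000007 × 111000 = -0.777 m.
East–west at this latitude: 0.000018° × 111000 × cos 27.0085° ≈ 0.000018 × 98894.2 = 1.7801 m.
Combined displacement = (0.777² + 1.7801²)^½ ≈ 1.94229 m.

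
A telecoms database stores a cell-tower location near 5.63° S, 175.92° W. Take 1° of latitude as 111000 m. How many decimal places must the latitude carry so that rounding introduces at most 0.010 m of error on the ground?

One degree of latitude covers 111000 m.
With N decimal places the half-ulp bound is 0.5·10⁻ᴺ°, or 0.5·10⁻ᴺ × 111000 m on the ground.
Need 0.5 × 111000 × 10⁻ᴺ ≤ 0.010 → 10⁻ᴺ ≤ 1.802e-07, so N ≥ 6.74.
So 7 decimal places suffice (0.00555 m); 6 would allow up to 0.0555 m.

7 decimal places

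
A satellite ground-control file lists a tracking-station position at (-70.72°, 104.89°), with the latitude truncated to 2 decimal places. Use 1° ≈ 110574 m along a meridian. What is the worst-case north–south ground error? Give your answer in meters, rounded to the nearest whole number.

1106 meters

Truncating at 2 decimal places can drop up to a full unit in the last place, so the latitude may be off by as much as 0.01°.
Along the meridian that is 0.01° × 110574 m/° = 1105.74 m.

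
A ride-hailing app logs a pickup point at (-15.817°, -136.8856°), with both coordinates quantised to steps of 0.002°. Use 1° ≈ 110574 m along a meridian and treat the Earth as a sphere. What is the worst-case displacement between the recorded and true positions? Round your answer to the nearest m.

With a 0.002° grid the true value lies within half a step, ±0.002°/2 = ±0.001°, of the stored one.
N–S: 0.001° × 110574 m/° = 110.574 m.
East–west component at 15.817°: 0.001° × 110574 × cos 15.817° ≈ 0.001 × 106387 ≈ 106.387 m.
Worst case both components are at the extreme and orthogonal: √(110.574² + 106.387²) ≈ 153.443 m.

153 m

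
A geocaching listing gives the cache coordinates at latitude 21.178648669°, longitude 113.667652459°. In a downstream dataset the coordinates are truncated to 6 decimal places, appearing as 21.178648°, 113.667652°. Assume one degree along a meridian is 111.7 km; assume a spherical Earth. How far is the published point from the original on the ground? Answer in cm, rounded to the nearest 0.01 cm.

The latitude changed by +0.000000669° and the longitude by +0.000000459°.
North–south shift: 0.000000669 × 111700 = 0.0747273 m.
E–W at 21.1786°: 0.000000459° × 111700 × cos 21.1786° = 0.000000459 × 111700 × 0.9325 ≈ 0.0478074 m.
Distance: √(0.0747273² + 0.0478074²) ≈ 0.0887114 m.
That is 0.0887114 m = 8.8711 cm.

8.87 cm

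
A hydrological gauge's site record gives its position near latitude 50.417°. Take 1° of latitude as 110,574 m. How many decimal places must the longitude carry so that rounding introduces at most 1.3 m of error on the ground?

5 decimal places

At 50.417° one degree of longitude covers 110574 × cos 50.417° ≈ 110574 × 0.6372 ≈ 70457.2 m.
N decimal places → at most half a unit in the last place, 0.5 × 10⁻ᴺ° = 70457.2/2 × 10⁻ᴺ m.
Setting 35228.6 × 10⁻ᴺ ≤ 1.3 gives 10ᴺ ≥ 2.71e+04, i.e. N ≥ 4.43.
N = 4 would give 3.52 m (too coarse); N = 5 gives 0.352 m ≤ 1.3 m.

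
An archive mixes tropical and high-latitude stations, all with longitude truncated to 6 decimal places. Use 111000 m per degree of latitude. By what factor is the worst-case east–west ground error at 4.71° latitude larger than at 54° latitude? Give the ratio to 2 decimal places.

Truncating at 6 decimal places can drop up to a full unit in the last place, so the longitude may be off by as much as 1e-06°.
Error at 4.71° = 1e-06° × 111000 × cos 4.71° ≈ 0.111 × 0.9966 = 0.11063 m.
At 54°: 1e-06° × 111000 × cos 54° = 1e-06 × 111000 × 0.5878 ≈ 0.065244 m.
The ratio reduces to cos 4.71° / cos 54° = 0.9966/0.5878 ≈ 1.6956.

1.70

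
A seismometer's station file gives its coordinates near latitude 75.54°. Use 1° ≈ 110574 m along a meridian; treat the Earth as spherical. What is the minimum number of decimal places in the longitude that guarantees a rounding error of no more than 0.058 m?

6 decimal places

At 75.54° one degree of longitude covers 110574 × cos 75.54° ≈ 110574 × 0.2497 ≈ 27610.8 m.
Rounding to N decimal places gives at most 0.5 × 10⁻ᴺ degrees of error, i.e. 0.5 × 10⁻ᴺ × 27610.8 m.
Need 0.5 × 27610.8 × 10⁻ᴺ ≤ 0.058 → 10⁻ᴺ ≤ 4.201e-06, so N ≥ 5.38.
N = 5 would give 0.138 m (too coarse); N = 6 gives 0.0138 m ≤ 0.058 m.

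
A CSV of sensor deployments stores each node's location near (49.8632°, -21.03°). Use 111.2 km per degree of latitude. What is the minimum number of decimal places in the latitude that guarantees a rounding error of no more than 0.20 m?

6 decimal places

One degree of latitude covers 111200 m.
Rounding to N decimal places gives at most 0.5 × 10⁻ᴺ degrees of error, i.e. 0.5 × 10⁻ᴺ × 111200 m.
Setting 55600 × 10⁻ᴺ ≤ 0.20 gives 10ᴺ ≥ 2.78e+05, i.e. N ≥ 5.44.
At 5 places the error can reach 0.556 m, but 6 places keeps it to 0.0556 m.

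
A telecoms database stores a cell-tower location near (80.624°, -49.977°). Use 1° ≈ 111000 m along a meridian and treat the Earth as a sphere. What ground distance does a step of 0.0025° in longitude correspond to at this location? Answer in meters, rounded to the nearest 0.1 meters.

At 80.624° a degree of longitude is 111000 × cos 80.624° ≈ 18083.3 m, so 0.0025° corresponds to 45.2083 m.

45.2 meters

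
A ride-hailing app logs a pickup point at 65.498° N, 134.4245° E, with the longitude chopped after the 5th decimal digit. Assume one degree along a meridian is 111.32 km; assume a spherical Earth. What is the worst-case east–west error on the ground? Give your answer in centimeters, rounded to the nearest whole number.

Truncating at 5 decimal places can drop up to a full unit in the last place, so the longitude may be off by as much as 1e-05°.
Parallels shrink by cos φ, so at 65.498° a degree of longitude is 111320 × 0.4147 ≈ 46167.2 m.
East–west error: 1e-05° × 46167.2 m/° ≈ 0.461672 m.
That is 0.461672 m = 46.167 cm.

46 centimeters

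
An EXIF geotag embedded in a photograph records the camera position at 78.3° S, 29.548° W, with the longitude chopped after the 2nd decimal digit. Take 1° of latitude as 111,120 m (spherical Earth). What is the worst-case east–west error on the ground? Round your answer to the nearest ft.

739 ft

Truncating at 2 decimal places can drop up to a full unit in the last place, so the longitude may be off by as much as 0.01°.
At latitude 78.3° a degree of longitude spans 111120 m × cos 78.3° = 111120 × 0.2028 ≈ 22533.7 m.
So at most 0.01° × 22533.7 ≈ 225.337 m east–west.
Converting: 225.337 m × 3.2808 ft/m ≈ 739.3 ft.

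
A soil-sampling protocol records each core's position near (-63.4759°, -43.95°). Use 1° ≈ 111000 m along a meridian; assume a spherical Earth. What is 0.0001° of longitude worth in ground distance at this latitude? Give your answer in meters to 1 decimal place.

5.0 meters

At 63.4759° a degree of longitude is 111000 × cos 63.4759° ≈ 49569.7 m, so 0.0001° corresponds to 4.95697 m.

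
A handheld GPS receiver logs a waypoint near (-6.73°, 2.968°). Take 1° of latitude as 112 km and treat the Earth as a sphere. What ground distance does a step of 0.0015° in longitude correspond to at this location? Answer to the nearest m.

0.0015° of longitude at 6.73° is 0.0015 × 112000 × cos 6.73° ≈ 0.0015 × 111228 = 166.842 m.

167 m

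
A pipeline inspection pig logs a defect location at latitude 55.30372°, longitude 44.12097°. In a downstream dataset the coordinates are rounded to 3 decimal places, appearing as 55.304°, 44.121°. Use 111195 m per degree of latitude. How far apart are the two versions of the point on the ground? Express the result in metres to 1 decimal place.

31.2 metres

The latitude changed by -0.00028° and the longitude by -0.00003°.
N–S: -0.00028° × 111195 m/° = -31.1346 m.
East–west at this latitude: -0.00003° × 111195 × cos 55.304° ≈ -0.00003 × 63294.7 = -1.89884 m.
Hypotenuse of the two orthogonal shifts: √(31.1346² + 1.89884²) = 31.1924 m.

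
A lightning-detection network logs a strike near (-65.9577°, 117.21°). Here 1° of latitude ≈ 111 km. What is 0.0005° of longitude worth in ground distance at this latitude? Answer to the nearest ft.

At 65.9577° a degree of longitude is 111000 × cos 65.9577° ≈ 45222.6 m, so 0.0005° corresponds to 22.6113 m.
In feet: 22.6113 m ÷ 0.3048 ≈ 74.184 ft.

74 ft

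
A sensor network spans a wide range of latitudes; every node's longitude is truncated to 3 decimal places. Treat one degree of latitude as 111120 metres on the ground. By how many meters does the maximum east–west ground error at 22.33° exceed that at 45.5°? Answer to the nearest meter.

Truncating at 3 decimal places can drop up to a full unit in the last place, so the longitude may be off by as much as 0.001°.
At 22.33°: 0.001° × 111120 × cos 22.33° = 0.001 × 111120 × 0.9250 ≈ 102.79 m.
Error at 45.5° = 0.001° × 111120 × cos 45.5° ≈ 111.12 × 0.7009 = 77.885 m.
Difference: 102.79 − 77.885 = 24.902 m.

25 meters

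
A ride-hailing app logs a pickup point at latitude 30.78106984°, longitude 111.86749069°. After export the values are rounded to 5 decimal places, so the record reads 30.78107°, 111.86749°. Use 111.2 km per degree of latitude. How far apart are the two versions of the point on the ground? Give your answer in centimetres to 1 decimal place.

The latitude changed by -0.00000016° and the longitude by +0.00000069°.
N–S: -0.00000016° × 111200 m/° = -0.017792 m.
E–W at 30.7811°: 0.00000069° × 111200 × cos 30.7811° = 0.00000069 × 111200 × 0.8591 ≈ 0.0659193 m.
Hypotenuse of the two orthogonal shifts: √(0.017792² + 0.0659193²) = 0.0682781 m.
That is 0.0682781 m = 6.8278 cm.

6.8 centimetres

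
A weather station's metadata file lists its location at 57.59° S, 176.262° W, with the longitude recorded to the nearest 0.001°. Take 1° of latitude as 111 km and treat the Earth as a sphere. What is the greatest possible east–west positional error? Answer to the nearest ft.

98 ft

Rounding to 3 decimal places leaves the longitude within ±0.0005° of the true value.
At latitude 57.59° a degree of longitude spans 111000 m × cos 57.59° = 111000 × 0.5360 ≈ 59493.1 m.
Maximum E–W displacement: 0.0005 × 59493.1 = 29.7466 m.
In feet: 29.7466 m ÷ 0.3048 ≈ 97.594 ft.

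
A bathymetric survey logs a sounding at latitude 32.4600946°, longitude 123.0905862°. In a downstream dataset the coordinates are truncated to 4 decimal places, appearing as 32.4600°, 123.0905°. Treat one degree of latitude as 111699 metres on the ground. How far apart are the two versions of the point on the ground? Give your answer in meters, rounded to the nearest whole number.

The latitude changed by +0.0000946° and the longitude by +0.0000862°.
North–south shift: 0.0000946 × 111699 = 10.5667 m.
E–W at 32.46°: 0.0000862° × 111699 × cos 32.46° = 0.0000862 × 111699 × 0.8438 ≈ 8.12417 m.
Hypotenuse of the two orthogonal shifts: √(10.5667² + 8.12417²) = 13.3288 m.

13 meters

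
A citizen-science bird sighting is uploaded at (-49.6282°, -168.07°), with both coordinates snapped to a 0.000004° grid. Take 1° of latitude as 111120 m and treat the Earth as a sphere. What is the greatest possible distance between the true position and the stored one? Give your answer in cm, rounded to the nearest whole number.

26 cm

With a 0.000004° grid the true value lies within half a step, ±0.000004°/2 = ±2e-06°, of the stored one.
N–S: 2e-06° × 111120 m/° = 0.22224 m.
Longitude error → 2e-06 × 111120 × cos 49.6282° = 2e-06 × 111120 × 0.6477 ≈ 0.143955 m.
Worst case both components are at the extreme and orthogonal: √(0.22224² + 0.143955²) ≈ 0.26479 m.
That is 0.26479 m = 26.479 cm.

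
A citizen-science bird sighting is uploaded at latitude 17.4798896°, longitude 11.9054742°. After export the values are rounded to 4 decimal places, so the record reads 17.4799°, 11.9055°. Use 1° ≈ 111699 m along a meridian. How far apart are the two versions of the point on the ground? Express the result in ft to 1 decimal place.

Δlat = 17.4798896 − 17.4799 = -0.0000104°; Δlon = 11.9054742 − 11.9055 = -0.0000258°.
North–south shift: -0.0000104 × 111699 = -1.16167 m.
E–W at 17.4799°: -0.0000258° × 111699 × cos 17.4799° = -0.0000258 × 111699 × 0.9538 ≈ -2.74876 m.
Distance: √(1.16167² + 2.74876²) ≈ 2.98415 m.
In feet: 2.98415 m ÷ 0.3048 ≈ 9.7905 ft.

9.8 ft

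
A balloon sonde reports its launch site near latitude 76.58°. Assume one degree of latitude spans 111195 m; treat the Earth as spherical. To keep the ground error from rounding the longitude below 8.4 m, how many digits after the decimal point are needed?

4

At 76.58° one degree of longitude covers 111195 × cos 76.58° ≈ 111195 × 0.2321 ≈ 25807 m.
N decimal places → at most half a unit in the last place, 0.5 × 10⁻ᴺ° = 25807/2 × 10⁻ᴺ m.
Need 0.5 × 25807 × 10⁻ᴺ ≤ 8.4 → 10⁻ᴺ ≤ 6.510e-04, so N ≥ 3.19.
So 4 decimal places suffice (1.29 m); 3 would allow up to 12.9 m.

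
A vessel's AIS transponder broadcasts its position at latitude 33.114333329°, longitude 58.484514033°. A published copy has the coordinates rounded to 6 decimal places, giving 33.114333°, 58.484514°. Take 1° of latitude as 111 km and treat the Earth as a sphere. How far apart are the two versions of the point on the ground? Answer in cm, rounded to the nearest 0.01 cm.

3.66 cm

Δlat = 33.114333329 − 33.114333 = +0.000000329°; Δlon = 58.484514033 − 58.484514 = +0.000000033°.
N–S: 0.000000329° × 111000 m/° = 0.036519 m.
East–west at this latitude: 0.000000033° × 111000 × cos 33.1143° ≈ 0.000000033 × 92971.6 = 0.00306806 m.
Hypotenuse of the two orthogonal shifts: √(0.036519² + 0.00306806²) = 0.0366477 m.
That is 0.0366477 m = 3.6648 cm.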